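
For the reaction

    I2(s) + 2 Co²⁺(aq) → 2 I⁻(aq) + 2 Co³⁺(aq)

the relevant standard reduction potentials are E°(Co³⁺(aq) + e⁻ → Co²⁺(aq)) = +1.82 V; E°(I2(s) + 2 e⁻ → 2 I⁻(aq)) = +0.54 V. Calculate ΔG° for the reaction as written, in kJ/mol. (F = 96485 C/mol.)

In the reaction as written I2(s) is reduced, so the I₂/I⁻ couple is the cathode and Co³⁺/Co²⁺ is the anode.
E°cell = +0.54 − (+1.82) = −1.28 V; balancing electrons gives n = 2.
ΔG° = −nFE°cell = −(2)(96485)(−1.28) J/mol = +247 kJ/mol.

+247 kJ/mol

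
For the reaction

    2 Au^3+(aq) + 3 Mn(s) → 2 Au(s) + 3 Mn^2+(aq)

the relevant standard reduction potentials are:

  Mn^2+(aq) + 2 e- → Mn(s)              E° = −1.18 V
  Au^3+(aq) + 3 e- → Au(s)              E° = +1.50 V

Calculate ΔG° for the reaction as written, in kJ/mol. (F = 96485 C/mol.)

In the reaction as written Au^3+(aq) is reduced, so the Au³⁺/Au couple is the cathode and Mn²⁺/Mn is the anode.
E°cell = +1.50 − (−1.18) = +2.68 V; balancing electrons gives n = 6.
ΔG° = −nFE°cell = −(6)(96485)(+2.68) J/mol = −1551 kJ/mol.

−1551 kJ/mol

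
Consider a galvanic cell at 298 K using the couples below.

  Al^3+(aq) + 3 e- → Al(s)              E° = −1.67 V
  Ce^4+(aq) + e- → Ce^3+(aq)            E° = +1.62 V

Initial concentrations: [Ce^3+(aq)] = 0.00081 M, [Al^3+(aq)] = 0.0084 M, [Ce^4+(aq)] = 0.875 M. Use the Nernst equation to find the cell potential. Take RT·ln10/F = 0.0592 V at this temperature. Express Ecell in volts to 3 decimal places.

The Ce⁴⁺/Ce³⁺ couple has the more positive E°, so it is the cathode; Al³⁺/Al is the anode.
The standard potential is +1.62 − (−1.67) = +3.29 V and the balanced reaction transfers n = 3 electrons.
Balancing gives 3 Ce^4+(aq) + Al(s) → 3 Ce^3+(aq) + Al^3+(aq); hence Q = ([Ce^3+(aq)]^3·[Al^3+(aq)]) / [Ce^4+(aq)]^3 = 6.66×10^−12 (log Q = −11.176).
E = E° − (0.0592/n)·log Q = +3.29 − (0.0592/3)(−11.176) = +3.511 V.

+3.511 V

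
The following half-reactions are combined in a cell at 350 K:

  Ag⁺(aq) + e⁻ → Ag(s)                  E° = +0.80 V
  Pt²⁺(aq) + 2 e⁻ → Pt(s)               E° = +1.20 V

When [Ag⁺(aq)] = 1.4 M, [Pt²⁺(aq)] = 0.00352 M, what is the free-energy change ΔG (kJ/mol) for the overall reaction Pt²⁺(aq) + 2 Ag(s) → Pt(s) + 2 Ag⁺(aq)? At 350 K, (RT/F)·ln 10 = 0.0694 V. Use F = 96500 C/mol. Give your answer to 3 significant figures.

−58.8 kJ/mol

The standard cell potential is +1.20 − (+0.80) = +0.40 V, with n = 2 electrons in the balanced equation.
The reaction quotient is [Ag⁺(aq)]^2 / [Pt²⁺(aq)] = 557; by Nernst, E = +0.40 − (0.0694/2)(2.746) = +0.3047 V.
Finally ΔG = −nFE = −(2)(96500 C/mol)(+0.3047 V) = −58.8 kJ/mol.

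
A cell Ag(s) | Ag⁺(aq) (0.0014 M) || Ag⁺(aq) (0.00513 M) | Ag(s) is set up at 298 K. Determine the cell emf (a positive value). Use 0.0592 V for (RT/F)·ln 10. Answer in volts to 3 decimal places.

0.033 V

For a concentration cell E°cell = 0, since both electrodes use the same couple.
The compartment with the higher Ag⁺(aq) concentration (0.00513 M) acts as the cathode; ions are reduced there and produced at the dilute (0.0014 M) anode.
With n = 1, Ecell = −(0.0592/1)·log([dilute]/[conc]) = −(0.0592/1)·log(0.0014/0.00513) = +0.033 V.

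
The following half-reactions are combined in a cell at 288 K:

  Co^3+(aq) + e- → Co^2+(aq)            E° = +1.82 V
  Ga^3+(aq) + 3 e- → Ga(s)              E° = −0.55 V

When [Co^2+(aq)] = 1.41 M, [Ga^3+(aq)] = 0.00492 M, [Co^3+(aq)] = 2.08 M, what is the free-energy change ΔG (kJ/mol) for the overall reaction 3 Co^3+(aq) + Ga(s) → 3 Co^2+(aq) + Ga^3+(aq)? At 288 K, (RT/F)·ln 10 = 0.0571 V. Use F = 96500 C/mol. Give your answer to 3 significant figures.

With Co³⁺/Co²⁺ reduced at the cathode, E°cell = +1.82 − (−0.55) = +2.37 V and n = 3.
The reaction quotient is ([Co^2+(aq)]^3·[Ga^3+(aq)]) / [Co^3+(aq)]^3 = 0.00153; by Nernst, E = +2.37 − (0.0571/3)(−2.815) = +2.4236 V.
Finally ΔG = −nFE = −(3)(96500 C/mol)(+2.4236 V) = −702 kJ/mol.

−702 kJ/mol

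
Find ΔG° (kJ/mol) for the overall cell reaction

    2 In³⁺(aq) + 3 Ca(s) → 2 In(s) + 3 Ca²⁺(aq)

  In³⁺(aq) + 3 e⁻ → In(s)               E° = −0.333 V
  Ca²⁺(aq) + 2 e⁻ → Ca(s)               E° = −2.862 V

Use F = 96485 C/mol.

−1464 kJ/mol

In the reaction as written In³⁺(aq) is reduced, so the In³⁺/In couple is the cathode and Ca²⁺/Ca is the anode.
E°cell = −0.333 − (−2.862) = +2.529 V; balancing electrons gives n = 6.
ΔG° = −nFE°cell = −(6)(96485)(+2.529) J/mol = −1464 kJ/mol.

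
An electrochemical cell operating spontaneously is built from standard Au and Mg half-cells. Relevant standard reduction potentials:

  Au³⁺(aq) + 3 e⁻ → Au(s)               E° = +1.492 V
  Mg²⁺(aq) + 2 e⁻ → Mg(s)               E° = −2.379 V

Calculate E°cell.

+3.871 V

Of the two couples in this cell, the one with the more positive reduction potential is reduced at the cathode: here that is Au³⁺/Au (+1.492 V); Mg²⁺/Mg (−2.379 V) is the anode.
E°cell = E°(cathode) − E°(anode) = +1.492 − (−2.379) = +3.871 V.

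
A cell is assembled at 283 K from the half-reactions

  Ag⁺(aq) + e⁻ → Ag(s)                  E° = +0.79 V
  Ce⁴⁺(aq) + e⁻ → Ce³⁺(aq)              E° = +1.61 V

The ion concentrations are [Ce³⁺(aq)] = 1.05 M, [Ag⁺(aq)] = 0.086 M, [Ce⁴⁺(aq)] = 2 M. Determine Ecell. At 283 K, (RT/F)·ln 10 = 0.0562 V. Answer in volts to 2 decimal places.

+0.90 V

The Ce⁴⁺/Ce³⁺ couple has the more positive E°, so it is the cathode; Ag⁺/Ag is the anode.
E°cell = E°cat − E°an = +1.61 − (+0.79) = +0.82 V; n = 1.
Balancing gives Ce⁴⁺(aq) + Ag(s) → Ce³⁺(aq) + Ag⁺(aq); hence Q = ([Ce³⁺(aq)]·[Ag⁺(aq)]) / [Ce⁴⁺(aq)] = 0.0451 (log Q = −1.345).
By the Nernst equation, E = +0.82 − (0.0562/1)·(−1.345) = +0.90 V.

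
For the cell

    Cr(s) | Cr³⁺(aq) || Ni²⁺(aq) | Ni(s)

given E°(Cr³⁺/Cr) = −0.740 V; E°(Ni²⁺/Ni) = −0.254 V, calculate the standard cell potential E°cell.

+0.486 V

By convention the left-hand electrode in cell notation is the anode (oxidation) and the right-hand electrode is the cathode (reduction).
E°cell = E°(right) − E°(left) = −0.254 − (−0.740) = +0.486 V.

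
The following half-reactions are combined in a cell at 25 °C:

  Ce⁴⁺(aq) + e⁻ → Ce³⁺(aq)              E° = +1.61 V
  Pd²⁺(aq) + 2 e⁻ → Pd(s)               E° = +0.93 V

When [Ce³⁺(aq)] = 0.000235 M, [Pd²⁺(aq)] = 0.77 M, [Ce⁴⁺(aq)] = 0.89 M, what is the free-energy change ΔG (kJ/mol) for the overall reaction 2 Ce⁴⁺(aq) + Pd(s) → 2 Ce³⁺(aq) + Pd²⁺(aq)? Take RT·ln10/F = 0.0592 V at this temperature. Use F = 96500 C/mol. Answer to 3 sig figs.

With Ce⁴⁺/Ce³⁺ reduced at the cathode, E°cell = +1.61 − (+0.93) = +0.68 V and n = 2.
The reaction quotient is ([Ce³⁺(aq)]^2·[Pd²⁺(aq)]) / [Ce⁴⁺(aq)]^2 = 5.37×10^−8; by Nernst, E = +0.68 − (0.0592/2)(−7.270) = +0.8952 V.
ΔG = −nFE = −(2)(96500)(+0.8952) J/mol = −173 kJ/mol.

−173 kJ/mol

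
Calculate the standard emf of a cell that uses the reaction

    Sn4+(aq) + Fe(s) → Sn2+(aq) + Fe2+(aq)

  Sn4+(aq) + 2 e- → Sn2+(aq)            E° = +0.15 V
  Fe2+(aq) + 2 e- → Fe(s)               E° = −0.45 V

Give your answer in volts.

+0.60 V

Sn4+(aq) gains electrons, so the Sn⁴⁺/Sn²⁺ couple is the cathode; the Fe²⁺/Fe couple is the anode.
E°cell = E°(cathode) − E°(anode) = +0.15 − (−0.45) = +0.60 V.
The positive value indicates the reaction is spontaneous as written.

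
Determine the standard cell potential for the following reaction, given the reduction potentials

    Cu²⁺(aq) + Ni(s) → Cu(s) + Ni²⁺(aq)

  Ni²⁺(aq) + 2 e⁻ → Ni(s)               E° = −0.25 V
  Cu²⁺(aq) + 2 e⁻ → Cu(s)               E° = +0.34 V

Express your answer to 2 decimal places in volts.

Cu²⁺(aq) gains electrons, so the Cu²⁺/Cu couple is the cathode; the Ni²⁺/Ni couple is the anode.
E°cell = E°(cathode) − E°(anode) = +0.34 − (−0.25) = +0.59 V.

+0.59 V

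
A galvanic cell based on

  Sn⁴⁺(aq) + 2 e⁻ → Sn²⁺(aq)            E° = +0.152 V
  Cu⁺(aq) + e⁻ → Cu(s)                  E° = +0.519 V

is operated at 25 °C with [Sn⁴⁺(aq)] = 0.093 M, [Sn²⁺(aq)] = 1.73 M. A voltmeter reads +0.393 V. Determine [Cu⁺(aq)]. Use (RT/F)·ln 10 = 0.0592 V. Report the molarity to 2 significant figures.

With Cu⁺/Cu at the cathode and Sn⁴⁺/Sn²⁺ at the anode, E°cell = +0.519 − (+0.152) = +0.367 V (n = 2).
Since E = E° − (0.0592/n)·log Q, log Q = n(E° − E)/0.0592 = −0.878.
The balanced reaction is 2 Cu⁺(aq) + Sn²⁺(aq) → 2 Cu(s) + Sn⁴⁺(aq), so Q = [Sn⁴⁺(aq)] / ([Cu⁺(aq)]^2·[Sn²⁺(aq)]).
Isolating [Cu⁺(aq)] in Q = 10^{−0.878} yields log [Cu⁺(aq)] = −0.196, i.e. 0.64 M.

0.64 M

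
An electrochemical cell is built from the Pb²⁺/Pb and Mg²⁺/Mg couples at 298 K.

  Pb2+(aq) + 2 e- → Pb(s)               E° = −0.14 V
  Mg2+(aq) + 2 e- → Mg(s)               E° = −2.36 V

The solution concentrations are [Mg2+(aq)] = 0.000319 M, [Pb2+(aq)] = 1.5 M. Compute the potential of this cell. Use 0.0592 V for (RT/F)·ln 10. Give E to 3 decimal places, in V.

Since E°(Pb²⁺/Pb) > E°(Mg²⁺/Mg), Pb²⁺/Pb serves as the cathode.
E°cell = −0.14 − (−2.36) = +2.22 V, with n = 2 electrons transferred.
Balancing gives Pb2+(aq) + Mg(s) → Pb(s) + Mg2+(aq); hence Q = [Mg2+(aq)] / [Pb2+(aq)] = 0.000213 (log Q = −3.672).
By the Nernst equation, E = +2.22 − (0.0592/2)·(−3.672) = +2.329 V.

+2.329 V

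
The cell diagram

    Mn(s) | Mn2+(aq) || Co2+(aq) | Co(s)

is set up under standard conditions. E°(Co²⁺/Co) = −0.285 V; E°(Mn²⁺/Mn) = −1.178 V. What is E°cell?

By convention the left-hand electrode in cell notation is the anode (oxidation) and the right-hand electrode is the cathode (reduction).
E°cell = E°(right) − E°(left) = −0.285 − (−1.178) = +0.893 V.

+0.893 V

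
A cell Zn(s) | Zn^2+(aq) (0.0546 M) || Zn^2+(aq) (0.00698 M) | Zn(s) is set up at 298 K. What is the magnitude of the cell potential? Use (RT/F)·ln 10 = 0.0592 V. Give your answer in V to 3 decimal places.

For a concentration cell E°cell = 0, since both electrodes use the same couple.
The compartment with the higher Zn^2+(aq) concentration (0.0546 M) acts as the cathode; ions are reduced there and produced at the dilute (0.00698 M) anode.
With n = 2, Ecell = −(0.0592/2)·log([dilute]/[conc]) = −(0.0592/2)·log(0.00698/0.0546) = +0.026 V.

0.026 V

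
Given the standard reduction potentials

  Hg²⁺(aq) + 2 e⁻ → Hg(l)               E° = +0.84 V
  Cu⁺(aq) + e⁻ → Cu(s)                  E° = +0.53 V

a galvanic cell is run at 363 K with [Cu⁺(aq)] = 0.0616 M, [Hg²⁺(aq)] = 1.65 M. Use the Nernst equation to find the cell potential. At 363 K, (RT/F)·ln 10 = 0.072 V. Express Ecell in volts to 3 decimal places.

+0.405 V

Hg²⁺/Hg is reduced (cathode, E° = +0.84 V) and Cu⁺/Cu is oxidized (anode).
E°cell = +0.84 − (+0.53) = +0.31 V, with n = 2 electrons transferred.
For the overall reaction Hg²⁺(aq) + 2 Cu(s) → Hg(l) + 2 Cu⁺(aq), Q = [Cu⁺(aq)]^2 / [Hg²⁺(aq)] = 0.0023, giving log Q = −2.638.
By the Nernst equation, E = +0.31 − (0.072/2)·(−2.638) = +0.405 V.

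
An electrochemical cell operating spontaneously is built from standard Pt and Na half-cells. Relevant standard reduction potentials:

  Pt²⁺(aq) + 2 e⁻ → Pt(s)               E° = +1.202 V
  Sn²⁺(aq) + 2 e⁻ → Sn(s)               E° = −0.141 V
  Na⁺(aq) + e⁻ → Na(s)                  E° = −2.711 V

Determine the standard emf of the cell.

+3.913 V

The Pt²⁺/Pt couple has the higher E°, so Pt ion is reduced (cathode) and Na is oxidized (anode).
E°cell = E°(cathode) − E°(anode) = +1.202 − (−2.711) = +3.913 V.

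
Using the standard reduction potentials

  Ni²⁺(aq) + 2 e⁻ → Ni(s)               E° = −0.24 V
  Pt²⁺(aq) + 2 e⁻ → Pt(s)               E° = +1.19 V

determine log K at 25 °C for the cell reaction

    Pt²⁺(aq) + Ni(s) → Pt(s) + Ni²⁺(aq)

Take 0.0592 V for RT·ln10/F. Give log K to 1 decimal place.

log K = 48.3

The Pt²⁺/Pt couple is reduced (cathode); E°cell = +1.19 − (−0.24) = +1.43 V with n = 2.
At equilibrium E = 0, so log K = nE°cell / 0.0592 = (2)(+1.43) / 0.0592 = 48.3.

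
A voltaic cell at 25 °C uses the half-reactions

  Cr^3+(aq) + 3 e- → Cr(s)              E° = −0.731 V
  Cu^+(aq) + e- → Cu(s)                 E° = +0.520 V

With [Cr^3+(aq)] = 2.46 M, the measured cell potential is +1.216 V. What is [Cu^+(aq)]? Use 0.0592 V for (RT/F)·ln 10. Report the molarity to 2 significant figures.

0.35 M

Cu⁺/Cu is the cathode (higher E°); E°cell = +0.520 − (−0.731) = +1.251 V with n = 3.
From the Nernst equation, log Q = n(E° − E)/0.0592 = 3·(+1.251 − (+1.216))/0.0592 = 1.774.
Balancing electrons gives 3 Cu^+(aq) + Cr(s) → 3 Cu(s) + Cr^3+(aq); thus Q = [Cr^3+(aq)] / [Cu^+(aq)]^3.
Isolating [Cu^+(aq)] in Q = 10^{1.774} yields log [Cu^+(aq)] = −0.461, i.e. 0.35 M.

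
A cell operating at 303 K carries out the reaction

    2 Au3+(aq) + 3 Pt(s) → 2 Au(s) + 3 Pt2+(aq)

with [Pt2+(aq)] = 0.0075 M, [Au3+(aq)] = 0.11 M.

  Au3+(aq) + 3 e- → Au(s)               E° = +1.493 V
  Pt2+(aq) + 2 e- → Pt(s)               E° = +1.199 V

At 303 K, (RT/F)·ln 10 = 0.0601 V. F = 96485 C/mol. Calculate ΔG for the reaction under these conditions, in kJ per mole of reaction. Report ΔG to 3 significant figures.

The standard cell potential is +1.493 − (+1.199) = +0.294 V, with n = 6 electrons in the balanced equation.
Here Q = [Pt2+(aq)]^3 / [Au3+(aq)]^2 = 3.49×10^−5 (log Q = −4.458), giving E = +0.294 − (0.0601/6)·(−4.458) = +0.3387 V.
Then ΔG = −nFE = −6 × 96485 × +0.3387 J/mol = −196 kJ/mol.

−196 kJ/mol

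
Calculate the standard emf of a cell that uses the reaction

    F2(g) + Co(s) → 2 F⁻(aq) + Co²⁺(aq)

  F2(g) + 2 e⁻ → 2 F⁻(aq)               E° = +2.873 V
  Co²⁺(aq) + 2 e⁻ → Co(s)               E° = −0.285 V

In the reaction as written, F2(g) is reduced (cathode) and Co²⁺(aq) is produced by oxidation at the anode.
E°cell = E°(cathode) − E°(anode) = +2.873 − (−0.285) = +3.158 V.

+3.158 V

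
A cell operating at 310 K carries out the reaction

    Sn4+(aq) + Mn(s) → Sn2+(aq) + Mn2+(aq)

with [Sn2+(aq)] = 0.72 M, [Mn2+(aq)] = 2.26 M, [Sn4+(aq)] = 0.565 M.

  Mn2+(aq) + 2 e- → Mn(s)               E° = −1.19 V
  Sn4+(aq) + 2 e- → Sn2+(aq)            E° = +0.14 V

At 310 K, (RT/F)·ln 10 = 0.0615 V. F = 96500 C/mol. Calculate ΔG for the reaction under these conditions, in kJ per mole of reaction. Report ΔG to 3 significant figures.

E°cell = +0.14 − (−1.19) = +1.33 V; the balanced reaction transfers n = 2 electrons.
Q = ([Sn2+(aq)]·[Mn2+(aq)]) / [Sn4+(aq)] = 2.88, so log Q = 0.459 and E = +1.33 − (0.0615/2)(0.459) = +1.3159 V.
Finally ΔG = −nFE = −(2)(96500 C/mol)(+1.3159 V) = −254 kJ/mol.

−254 kJ/mol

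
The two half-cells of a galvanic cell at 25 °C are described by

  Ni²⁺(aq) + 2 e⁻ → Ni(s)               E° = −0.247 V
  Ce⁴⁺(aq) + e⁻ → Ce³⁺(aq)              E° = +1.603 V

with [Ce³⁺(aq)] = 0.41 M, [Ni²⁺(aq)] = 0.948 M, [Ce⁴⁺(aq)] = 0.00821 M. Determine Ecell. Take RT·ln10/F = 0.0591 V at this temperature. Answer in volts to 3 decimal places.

Ce⁴⁺/Ce³⁺ is reduced (cathode, E° = +1.603 V) and Ni²⁺/Ni is oxidized (anode).
E°cell = E°cat − E°an = +1.603 − (−0.247) = +1.850 V; n = 2.
For the overall reaction 2 Ce⁴⁺(aq) + Ni(s) → 2 Ce³⁺(aq) + Ni²⁺(aq), Q = ([Ce³⁺(aq)]^2·[Ni²⁺(aq)]) / [Ce⁴⁺(aq)]^2 = 2.36×10^3, giving log Q = 3.374.
Applying E = E° − (RT ln10/nF)·log Q gives +1.850 − (0.0591/2)(3.374) = +1.750 V.

+1.750 V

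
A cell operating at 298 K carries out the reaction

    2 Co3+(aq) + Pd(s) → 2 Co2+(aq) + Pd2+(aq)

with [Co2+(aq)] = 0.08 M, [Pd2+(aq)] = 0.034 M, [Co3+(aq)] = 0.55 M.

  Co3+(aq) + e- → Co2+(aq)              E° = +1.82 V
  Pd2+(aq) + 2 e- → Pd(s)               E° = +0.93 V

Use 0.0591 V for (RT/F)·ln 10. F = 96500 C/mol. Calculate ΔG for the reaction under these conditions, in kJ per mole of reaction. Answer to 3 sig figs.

−190 kJ/mol

With Co³⁺/Co²⁺ reduced at the cathode, E°cell = +1.82 − (+0.93) = +0.89 V and n = 2.
The reaction quotient is ([Co2+(aq)]^2·[Pd2+(aq)]) / [Co3+(aq)]^2 = 0.000719; by Nernst, E = +0.89 − (0.0591/2)(−3.143) = +0.9829 V.
Finally ΔG = −nFE = −(2)(96500 C/mol)(+0.9829 V) = −190 kJ/mol.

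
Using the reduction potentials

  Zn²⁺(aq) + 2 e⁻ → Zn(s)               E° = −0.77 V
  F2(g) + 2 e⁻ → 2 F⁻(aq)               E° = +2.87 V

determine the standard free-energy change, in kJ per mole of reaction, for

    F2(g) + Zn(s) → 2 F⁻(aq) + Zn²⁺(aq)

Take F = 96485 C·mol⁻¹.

−702 kJ/mol

In the reaction as written F2(g) is reduced, so the F₂/F⁻ couple is the cathode and Zn²⁺/Zn is the anode.
E°cell = +2.87 − (−0.77) = +3.64 V; balancing electrons gives n = 2.
ΔG° = −nFE°cell = −(2)(96485)(+3.64) J/mol = −702 kJ/mol.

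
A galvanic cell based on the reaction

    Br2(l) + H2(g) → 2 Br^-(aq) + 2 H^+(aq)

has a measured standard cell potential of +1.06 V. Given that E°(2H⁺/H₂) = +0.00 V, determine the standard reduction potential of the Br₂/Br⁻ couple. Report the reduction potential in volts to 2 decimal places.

In the reaction as written the Br₂/Br⁻ couple is reduced (cathode) and 2H⁺/H₂ is oxidized (anode), so E°cell = E°(Br₂/Br⁻) − E°(2H⁺/H₂).
E°(Br₂/Br⁻) = E°cell + E°(anode) = +1.06 + (+0.00) = +1.06 V.

+1.06 V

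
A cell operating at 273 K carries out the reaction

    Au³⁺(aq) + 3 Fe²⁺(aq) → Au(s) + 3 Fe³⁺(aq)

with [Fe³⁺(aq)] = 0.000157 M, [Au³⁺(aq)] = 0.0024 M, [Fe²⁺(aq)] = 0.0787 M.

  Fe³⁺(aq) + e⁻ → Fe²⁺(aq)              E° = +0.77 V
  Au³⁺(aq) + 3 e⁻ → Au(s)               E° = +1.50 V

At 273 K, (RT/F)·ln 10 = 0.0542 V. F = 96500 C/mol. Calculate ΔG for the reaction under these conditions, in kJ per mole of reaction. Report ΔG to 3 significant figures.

−240 kJ/mol

The standard cell potential is +1.50 − (+0.77) = +0.73 V, with n = 3 electrons in the balanced equation.
The reaction quotient is [Fe³⁺(aq)]^3 / ([Au³⁺(aq)]·[Fe²⁺(aq)]^3) = 3.31×10^−6; by Nernst, E = +0.73 − (0.0542/3)(−5.480) = +0.8290 V.
ΔG = −nFE = −(3)(96500)(+0.8290) J/mol = −240 kJ/mol.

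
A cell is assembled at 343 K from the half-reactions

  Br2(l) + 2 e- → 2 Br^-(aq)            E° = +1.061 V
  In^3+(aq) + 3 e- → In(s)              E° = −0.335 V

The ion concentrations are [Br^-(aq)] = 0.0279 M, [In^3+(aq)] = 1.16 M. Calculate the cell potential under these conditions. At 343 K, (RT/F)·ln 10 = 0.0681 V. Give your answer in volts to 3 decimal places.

+1.500 V

The Br₂/Br⁻ couple has the more positive E°, so it is the cathode; In³⁺/In is the anode.
The standard potential is +1.061 − (−0.335) = +1.396 V and the balanced reaction transfers n = 6 electrons.
The balanced reaction is 3 Br2(l) + 2 In(s) → 6 Br^-(aq) + 2 In^3+(aq), so Q = [Br^-(aq)]^6·[In^3+(aq)]^2 = 6.35×10^−10 and log Q = −9.197.
By the Nernst equation, E = +1.396 − (0.0681/6)·(−9.197) = +1.500 V.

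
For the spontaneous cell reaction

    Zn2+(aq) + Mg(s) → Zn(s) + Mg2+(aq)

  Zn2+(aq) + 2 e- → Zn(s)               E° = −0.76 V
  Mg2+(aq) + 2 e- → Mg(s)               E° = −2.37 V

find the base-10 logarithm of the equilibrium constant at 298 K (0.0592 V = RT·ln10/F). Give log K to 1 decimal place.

log K = 54.4

The Zn²⁺/Zn couple is reduced (cathode); E°cell = −0.76 − (−2.37) = +1.61 V with n = 2.
At equilibrium E = 0, so log K = nE°cell / 0.0592 = (2)(+1.61) / 0.0592 = 54.4.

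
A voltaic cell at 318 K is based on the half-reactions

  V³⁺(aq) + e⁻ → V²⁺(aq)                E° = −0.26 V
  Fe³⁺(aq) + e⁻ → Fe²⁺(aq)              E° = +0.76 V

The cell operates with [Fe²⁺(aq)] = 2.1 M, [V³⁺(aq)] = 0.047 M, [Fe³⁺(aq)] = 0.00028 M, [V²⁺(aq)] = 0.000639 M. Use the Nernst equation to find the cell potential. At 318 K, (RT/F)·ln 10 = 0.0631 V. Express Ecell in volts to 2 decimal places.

+0.66 V

The Fe³⁺/Fe²⁺ couple has the more positive E°, so it is the cathode; V³⁺/V²⁺ is the anode.
The standard potential is +0.76 − (−0.26) = +1.02 V and the balanced reaction transfers n = 1 electron.
Balancing gives Fe³⁺(aq) + V²⁺(aq) → Fe²⁺(aq) + V³⁺(aq); hence Q = ([Fe²⁺(aq)]·[V³⁺(aq)]) / ([Fe³⁺(aq)]·[V²⁺(aq)]) = 5.52×10^5 (log Q = 5.742).
Applying E = E° − (RT ln10/nF)·log Q gives +1.02 − (0.0631/1)(5.742) = +0.66 V.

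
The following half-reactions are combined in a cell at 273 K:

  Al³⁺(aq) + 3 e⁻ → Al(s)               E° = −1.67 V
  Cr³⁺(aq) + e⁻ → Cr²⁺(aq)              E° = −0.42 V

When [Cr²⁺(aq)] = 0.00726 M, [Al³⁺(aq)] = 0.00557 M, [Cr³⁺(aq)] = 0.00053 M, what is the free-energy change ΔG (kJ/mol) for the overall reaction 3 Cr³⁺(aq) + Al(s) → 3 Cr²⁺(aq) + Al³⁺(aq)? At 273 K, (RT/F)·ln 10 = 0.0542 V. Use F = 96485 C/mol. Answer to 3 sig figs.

E°cell = −0.42 − (−1.67) = +1.25 V; the balanced reaction transfers n = 3 electrons.
Q = ([Cr²⁺(aq)]^3·[Al³⁺(aq)]) / [Cr³⁺(aq)]^3 = 14.3, so log Q = 1.156 and E = +1.25 − (0.0542/3)(1.156) = +1.2291 V.
ΔG = −nFE = −(3)(96485)(+1.2291) J/mol = −356 kJ/mol.

−356 kJ/mol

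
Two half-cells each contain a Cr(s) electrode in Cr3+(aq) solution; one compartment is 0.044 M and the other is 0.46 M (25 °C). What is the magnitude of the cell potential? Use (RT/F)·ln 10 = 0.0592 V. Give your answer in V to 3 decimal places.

0.020 V

For a concentration cell E°cell = 0, since both electrodes use the same couple.
The compartment with the higher Cr3+(aq) concentration (0.46 M) acts as the cathode; ions are reduced there and produced at the dilute (0.044 M) anode.
With n = 3, Ecell = −(0.0592/3)·log([dilute]/[conc]) = −(0.0592/3)·log(0.044/0.46) = +0.020 V.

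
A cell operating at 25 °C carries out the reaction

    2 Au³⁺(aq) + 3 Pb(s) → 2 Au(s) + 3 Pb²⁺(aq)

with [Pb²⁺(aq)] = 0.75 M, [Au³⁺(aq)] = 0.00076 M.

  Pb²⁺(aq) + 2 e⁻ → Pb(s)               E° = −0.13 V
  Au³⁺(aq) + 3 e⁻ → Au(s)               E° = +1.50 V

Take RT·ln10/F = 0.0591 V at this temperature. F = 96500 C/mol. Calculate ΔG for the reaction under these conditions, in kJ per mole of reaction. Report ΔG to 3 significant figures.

With Au³⁺/Au reduced at the cathode, E°cell = +1.50 − (−0.13) = +1.63 V and n = 6.
Q = [Pb²⁺(aq)]^3 / [Au³⁺(aq)]^2 = 7.3×10^5, so log Q = 5.864 and E = +1.63 − (0.0591/6)(5.864) = +1.5722 V.
ΔG = −nFE = −(6)(96500)(+1.5722) J/mol = −910 kJ/mol.

−910 kJ/mol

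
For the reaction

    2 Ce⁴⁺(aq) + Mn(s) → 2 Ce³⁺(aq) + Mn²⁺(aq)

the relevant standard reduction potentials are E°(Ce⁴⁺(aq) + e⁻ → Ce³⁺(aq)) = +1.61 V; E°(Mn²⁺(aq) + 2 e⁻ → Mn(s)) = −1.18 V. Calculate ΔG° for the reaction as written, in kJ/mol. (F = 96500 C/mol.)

−538 kJ/mol

In the reaction as written Ce⁴⁺(aq) is reduced, so the Ce⁴⁺/Ce³⁺ couple is the cathode and Mn²⁺/Mn is the anode.
E°cell = +1.61 − (−1.18) = +2.79 V; balancing electrons gives n = 2.
ΔG° = −nFE°cell = −(2)(96500)(+2.79) J/mol = −538 kJ/mol.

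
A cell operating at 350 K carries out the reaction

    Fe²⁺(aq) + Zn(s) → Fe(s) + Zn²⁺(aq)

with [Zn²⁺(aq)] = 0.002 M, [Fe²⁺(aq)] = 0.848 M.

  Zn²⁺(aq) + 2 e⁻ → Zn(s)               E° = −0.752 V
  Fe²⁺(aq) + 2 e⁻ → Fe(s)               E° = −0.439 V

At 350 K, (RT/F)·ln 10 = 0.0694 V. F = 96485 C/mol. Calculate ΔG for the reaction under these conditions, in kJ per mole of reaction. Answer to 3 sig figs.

−78.0 kJ/mol

The standard cell potential is −0.439 − (−0.752) = +0.313 V, with n = 2 electrons in the balanced equation.
Q = [Zn²⁺(aq)] / [Fe²⁺(aq)] = 0.00236, so log Q = −2.627 and E = +0.313 − (0.0694/2)(−2.627) = +0.4042 V.
Finally ΔG = −nFE = −(2)(96485 C/mol)(+0.4042 V) = −78.0 kJ/mol.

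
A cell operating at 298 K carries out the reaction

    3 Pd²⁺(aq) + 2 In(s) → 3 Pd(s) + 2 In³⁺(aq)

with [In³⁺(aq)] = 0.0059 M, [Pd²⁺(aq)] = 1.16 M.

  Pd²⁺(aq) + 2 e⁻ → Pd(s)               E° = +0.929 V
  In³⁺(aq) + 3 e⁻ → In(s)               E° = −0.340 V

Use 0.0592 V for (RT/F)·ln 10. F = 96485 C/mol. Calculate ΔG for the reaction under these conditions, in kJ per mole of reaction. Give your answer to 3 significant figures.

−761 kJ/mol

With Pd²⁺/Pd reduced at the cathode, E°cell = +0.929 − (−0.340) = +1.269 V and n = 6.
Q = [In³⁺(aq)]^2 / [Pd²⁺(aq)]^3 = 2.23×10^−5, so log Q = −4.652 and E = +1.269 − (0.0592/6)(−4.652) = +1.3149 V.
Then ΔG = −nFE = −6 × 96485 × +1.3149 J/mol = −761 kJ/mol.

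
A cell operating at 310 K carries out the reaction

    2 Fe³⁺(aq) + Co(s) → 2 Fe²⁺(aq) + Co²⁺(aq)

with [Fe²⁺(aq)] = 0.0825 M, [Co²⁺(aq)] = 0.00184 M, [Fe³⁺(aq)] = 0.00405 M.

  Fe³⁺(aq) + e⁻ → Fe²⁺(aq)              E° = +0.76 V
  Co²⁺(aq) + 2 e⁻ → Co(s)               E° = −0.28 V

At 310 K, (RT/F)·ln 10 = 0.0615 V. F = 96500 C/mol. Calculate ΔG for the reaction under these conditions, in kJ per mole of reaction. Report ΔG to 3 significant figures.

The standard cell potential is +0.76 − (−0.28) = +1.04 V, with n = 2 electrons in the balanced equation.
Here Q = ([Fe²⁺(aq)]^2·[Co²⁺(aq)]) / [Fe³⁺(aq)]^2 = 0.764 (log Q = −0.117), giving E = +1.04 − (0.0615/2)·(−0.117) = +1.0436 V.
Then ΔG = −nFE = −2 × 96500 × +1.0436 J/mol = −201 kJ/mol.

−201 kJ/mol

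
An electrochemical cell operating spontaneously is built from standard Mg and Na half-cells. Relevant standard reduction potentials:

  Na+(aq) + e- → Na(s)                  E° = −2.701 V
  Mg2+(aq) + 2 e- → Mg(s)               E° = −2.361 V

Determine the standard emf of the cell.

+0.340 V

Of the two couples in this cell, the one with the more positive reduction potential is reduced at the cathode: here that is Mg²⁺/Mg (−2.361 V); Na⁺/Na (−2.701 V) is the anode.
E°cell = E°(cathode) − E°(anode) = −2.361 − (−2.701) = +0.340 V.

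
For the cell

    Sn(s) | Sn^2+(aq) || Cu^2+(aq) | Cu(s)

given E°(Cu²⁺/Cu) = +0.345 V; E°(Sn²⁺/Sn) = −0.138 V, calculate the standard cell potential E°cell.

By convention the left-hand electrode in cell notation is the anode (oxidation) and the right-hand electrode is the cathode (reduction).
E°cell = E°(right) − E°(left) = +0.345 − (−0.138) = +0.483 V.

+0.483 V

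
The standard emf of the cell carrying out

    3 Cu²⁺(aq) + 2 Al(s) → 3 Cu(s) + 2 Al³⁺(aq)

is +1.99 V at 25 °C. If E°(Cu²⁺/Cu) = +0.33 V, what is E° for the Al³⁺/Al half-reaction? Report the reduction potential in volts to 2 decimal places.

−1.66 V

In the reaction as written the Cu²⁺/Cu couple is reduced (cathode) and Al³⁺/Al is oxidized (anode), so E°cell = E°(Cu²⁺/Cu) − E°(Al³⁺/Al).
E°(Al³⁺/Al) = E°(cathode) − E°cell = +0.33 − (+1.99) = −1.66 V.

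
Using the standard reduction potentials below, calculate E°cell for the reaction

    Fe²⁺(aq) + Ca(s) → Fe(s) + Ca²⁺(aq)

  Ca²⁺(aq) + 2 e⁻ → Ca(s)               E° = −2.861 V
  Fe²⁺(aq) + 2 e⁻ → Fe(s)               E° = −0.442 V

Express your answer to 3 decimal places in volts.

Fe²⁺(aq) gains electrons, so the Fe²⁺/Fe couple is the cathode; the Ca²⁺/Ca couple is the anode.
E°cell = E°(cathode) − E°(anode) = −0.442 − (−2.861) = +2.419 V.
The positive value indicates the reaction is spontaneous as written.

+2.419 V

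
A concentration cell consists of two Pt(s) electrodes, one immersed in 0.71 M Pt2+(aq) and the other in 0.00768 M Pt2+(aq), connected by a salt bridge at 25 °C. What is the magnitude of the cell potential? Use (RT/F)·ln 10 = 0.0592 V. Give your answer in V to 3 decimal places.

0.058 V

For a concentration cell E°cell = 0, since both electrodes use the same couple.
The compartment with the higher Pt2+(aq) concentration (0.71 M) acts as the cathode; ions are reduced there and produced at the dilute (0.00768 M) anode.
With n = 2, Ecell = −(0.0592/2)·log([dilute]/[conc]) = −(0.0592/2)·log(0.00768/0.71) = +0.058 V.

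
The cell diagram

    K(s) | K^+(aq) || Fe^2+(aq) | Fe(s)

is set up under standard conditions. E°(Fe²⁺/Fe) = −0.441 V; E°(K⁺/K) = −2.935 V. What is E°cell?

By convention the left-hand electrode in cell notation is the anode (oxidation) and the right-hand electrode is the cathode (reduction).
E°cell = E°(right) − E°(left) = −0.441 − (−2.935) = +2.494 V.

+2.494 V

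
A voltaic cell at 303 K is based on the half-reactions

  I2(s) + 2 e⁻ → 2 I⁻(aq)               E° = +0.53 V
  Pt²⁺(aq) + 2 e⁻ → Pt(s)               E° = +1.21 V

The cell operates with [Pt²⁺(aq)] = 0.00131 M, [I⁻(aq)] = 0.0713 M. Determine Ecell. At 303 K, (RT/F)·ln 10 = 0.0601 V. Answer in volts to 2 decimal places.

The Pt²⁺/Pt couple has the more positive E°, so it is the cathode; I₂/I⁻ is the anode.
The standard potential is +1.21 − (+0.53) = +0.68 V and the balanced reaction transfers n = 2 electrons.
The balanced reaction is Pt²⁺(aq) + 2 I⁻(aq) → Pt(s) + I2(s), so Q = 1 / ([Pt²⁺(aq)]·[I⁻(aq)]^2) = 1.5×10^5 and log Q = 5.177.
Applying E = E° − (RT ln10/nF)·log Q gives +0.68 − (0.0601/2)(5.177) = +0.52 V.

+0.52 V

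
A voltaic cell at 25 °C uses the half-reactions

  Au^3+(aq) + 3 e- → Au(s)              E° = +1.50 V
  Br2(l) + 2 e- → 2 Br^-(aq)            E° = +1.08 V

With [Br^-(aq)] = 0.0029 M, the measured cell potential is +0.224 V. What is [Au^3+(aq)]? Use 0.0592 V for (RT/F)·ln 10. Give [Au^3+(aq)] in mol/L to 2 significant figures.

The Au³⁺/Au couple has the larger reduction potential, so it is the cathode: E°cell = +1.50 − (+1.08) = +0.42 V and n = 6.
Rearranging E = E° − (0.0592/n)·log Q gives log Q = 6(+0.42 − (+0.224))/0.0592 = 19.865.
Balancing electrons gives 2 Au^3+(aq) + 6 Br^-(aq) → 2 Au(s) + 3 Br2(l); thus Q = 1 / ([Au^3+(aq)]^2·[Br^-(aq)]^6).
Solving for the unknown gives log [Au^3+(aq)] = −2.320, so [Au^3+(aq)] ≈ 0.0048 M.

0.0048 M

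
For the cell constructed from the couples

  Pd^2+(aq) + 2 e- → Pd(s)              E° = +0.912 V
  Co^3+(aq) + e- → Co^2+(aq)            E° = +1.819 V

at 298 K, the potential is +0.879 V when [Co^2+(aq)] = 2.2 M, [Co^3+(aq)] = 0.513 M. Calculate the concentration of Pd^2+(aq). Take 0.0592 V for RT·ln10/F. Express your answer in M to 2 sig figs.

0.48 M

Co³⁺/Co²⁺ is the cathode (higher E°); E°cell = +1.819 − (+0.912) = +0.907 V with n = 2.
From the Nernst equation, log Q = n(E° − E)/0.0592 = 2·(+0.907 − (+0.879))/0.0592 = 0.946.
For 2 Co^3+(aq) + Pd(s) → 2 Co^2+(aq) + Pd^2+(aq), the reaction quotient is Q = ([Co^2+(aq)]^2·[Pd^2+(aq)]) / [Co^3+(aq)]^2.
Solving for the unknown gives log [Pd^2+(aq)] = −0.319, so [Pd^2+(aq)] ≈ 0.48 M.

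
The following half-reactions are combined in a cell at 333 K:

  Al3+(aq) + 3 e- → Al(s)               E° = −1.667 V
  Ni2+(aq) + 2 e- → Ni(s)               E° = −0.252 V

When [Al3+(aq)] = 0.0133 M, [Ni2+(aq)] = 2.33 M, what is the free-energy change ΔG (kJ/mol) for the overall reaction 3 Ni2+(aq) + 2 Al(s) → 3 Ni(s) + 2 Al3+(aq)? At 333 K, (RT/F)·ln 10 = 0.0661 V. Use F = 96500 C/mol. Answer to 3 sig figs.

−850 kJ/mol

E°cell = −0.252 − (−1.667) = +1.415 V; the balanced reaction transfers n = 6 electrons.
The reaction quotient is [Al3+(aq)]^2 / [Ni2+(aq)]^3 = 1.4×10^−5; by Nernst, E = +1.415 − (0.0661/6)(−4.854) = +1.4685 V.
ΔG = −nFE = −(6)(96500)(+1.4685) J/mol = −850 kJ/mol.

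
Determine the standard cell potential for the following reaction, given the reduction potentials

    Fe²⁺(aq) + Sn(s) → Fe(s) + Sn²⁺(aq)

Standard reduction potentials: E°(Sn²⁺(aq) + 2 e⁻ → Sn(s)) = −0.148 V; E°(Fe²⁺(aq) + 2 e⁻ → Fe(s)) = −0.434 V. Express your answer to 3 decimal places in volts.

−0.286 V

In the reaction as written, Fe²⁺(aq) is reduced (cathode) and Sn²⁺(aq) is produced by oxidation at the anode.
E°cell = E°(cathode) − E°(anode) = −0.434 − (−0.148) = −0.286 V.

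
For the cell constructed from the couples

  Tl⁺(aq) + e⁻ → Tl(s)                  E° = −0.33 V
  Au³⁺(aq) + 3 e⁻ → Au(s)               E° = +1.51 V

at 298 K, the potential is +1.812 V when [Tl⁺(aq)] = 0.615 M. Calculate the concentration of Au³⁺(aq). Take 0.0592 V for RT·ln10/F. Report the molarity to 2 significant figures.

0.0089 M

With Au³⁺/Au at the cathode and Tl⁺/Tl at the anode, E°cell = +1.51 − (−0.33) = +1.84 V (n = 3).
Since E = E° − (0.0592/n)·log Q, log Q = n(E° − E)/0.0592 = 1.419.
Balancing electrons gives Au³⁺(aq) + 3 Tl(s) → Au(s) + 3 Tl⁺(aq); thus Q = [Tl⁺(aq)]^3 / [Au³⁺(aq)].
Substituting the known concentrations and solving, log [Au³⁺(aq)] = −2.052 and [Au³⁺(aq)] = 0.0089 M.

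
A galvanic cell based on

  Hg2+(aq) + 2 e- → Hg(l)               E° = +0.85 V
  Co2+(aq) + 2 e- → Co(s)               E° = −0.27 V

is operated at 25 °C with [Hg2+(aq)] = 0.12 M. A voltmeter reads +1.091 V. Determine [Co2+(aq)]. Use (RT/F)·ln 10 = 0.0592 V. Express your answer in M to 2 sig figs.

Hg²⁺/Hg is the cathode (higher E°); E°cell = +0.85 − (−0.27) = +1.12 V with n = 2.
From the Nernst equation, log Q = n(E° − E)/0.0592 = 2·(+1.12 − (+1.091))/0.0592 = 0.980.
The balanced reaction is Hg2+(aq) + Co(s) → Hg(l) + Co2+(aq), so Q = [Co2+(aq)] / [Hg2+(aq)].
Solving for the unknown gives log [Co2+(aq)] = 0.059, so [Co2+(aq)] ≈ 1.1 M.

1.1 M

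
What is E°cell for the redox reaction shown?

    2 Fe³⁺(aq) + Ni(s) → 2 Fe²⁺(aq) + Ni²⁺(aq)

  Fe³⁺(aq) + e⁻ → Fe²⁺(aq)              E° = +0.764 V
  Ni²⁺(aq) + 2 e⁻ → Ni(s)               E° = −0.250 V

+1.014 V

In the reaction as written, Fe³⁺(aq) is reduced (cathode) and Ni²⁺(aq) is produced by oxidation at the anode.
E°cell = E°(cathode) − E°(anode) = +0.764 − (−0.250) = +1.014 V.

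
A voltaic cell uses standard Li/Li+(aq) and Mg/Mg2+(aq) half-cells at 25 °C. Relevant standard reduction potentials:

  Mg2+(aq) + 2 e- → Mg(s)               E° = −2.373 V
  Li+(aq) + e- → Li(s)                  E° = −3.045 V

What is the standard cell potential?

+0.672 V

Of the two couples in this cell, the one with the more positive reduction potential is reduced at the cathode: here that is Mg²⁺/Mg (−2.373 V); Li⁺/Li (−3.045 V) is the anode.
E°cell = E°(cathode) − E°(anode) = −2.373 − (−3.045) = +0.672 V.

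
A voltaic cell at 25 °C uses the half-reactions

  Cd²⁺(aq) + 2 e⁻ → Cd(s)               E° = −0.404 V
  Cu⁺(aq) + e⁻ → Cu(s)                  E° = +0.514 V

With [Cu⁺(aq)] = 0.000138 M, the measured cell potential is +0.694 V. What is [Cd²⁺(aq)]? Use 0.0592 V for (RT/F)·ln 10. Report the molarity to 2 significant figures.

The Cu⁺/Cu couple has the larger reduction potential, so it is the cathode: E°cell = +0.514 − (−0.404) = +0.918 V and n = 2.
From the Nernst equation, log Q = n(E° − E)/0.0592 = 2·(+0.918 − (+0.694))/0.0592 = 7.568.
Balancing electrons gives 2 Cu⁺(aq) + Cd(s) → 2 Cu(s) + Cd²⁺(aq); thus Q = [Cd²⁺(aq)] / [Cu⁺(aq)]^2.
Substituting the known concentrations and solving, log [Cd²⁺(aq)] = −0.152 and [Cd²⁺(aq)] = 0.70 M.

0.70 M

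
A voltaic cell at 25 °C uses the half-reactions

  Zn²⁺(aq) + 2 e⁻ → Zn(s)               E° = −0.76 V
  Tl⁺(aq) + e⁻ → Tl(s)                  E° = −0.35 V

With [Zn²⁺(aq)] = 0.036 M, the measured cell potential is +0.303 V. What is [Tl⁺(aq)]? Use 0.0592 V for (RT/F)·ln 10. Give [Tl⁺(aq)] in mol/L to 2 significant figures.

0.0030 M

With Tl⁺/Tl at the cathode and Zn²⁺/Zn at the anode, E°cell = −0.35 − (−0.76) = +0.41 V (n = 2).
Since E = E° − (0.0592/n)·log Q, log Q = n(E° − E)/0.0592 = 3.615.
Balancing electrons gives 2 Tl⁺(aq) + Zn(s) → 2 Tl(s) + Zn²⁺(aq); thus Q = [Zn²⁺(aq)] / [Tl⁺(aq)]^2.
Substituting the known concentrations and solving, log [Tl⁺(aq)] = −2.529 and [Tl⁺(aq)] = 0.0030 M.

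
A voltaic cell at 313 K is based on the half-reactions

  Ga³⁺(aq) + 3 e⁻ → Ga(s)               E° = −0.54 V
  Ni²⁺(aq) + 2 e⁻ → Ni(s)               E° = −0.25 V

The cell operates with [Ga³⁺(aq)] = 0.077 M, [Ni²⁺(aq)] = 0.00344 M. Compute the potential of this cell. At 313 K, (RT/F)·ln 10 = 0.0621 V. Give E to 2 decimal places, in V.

Since E°(Ni²⁺/Ni) > E°(Ga³⁺/Ga), Ni²⁺/Ni serves as the cathode.
E°cell = E°cat − E°an = −0.25 − (−0.54) = +0.29 V; n = 6.
Balancing gives 3 Ni²⁺(aq) + 2 Ga(s) → 3 Ni(s) + 2 Ga³⁺(aq); hence Q = [Ga³⁺(aq)]^2 / [Ni²⁺(aq)]^3 = 1.46×10^5 (log Q = 5.163).
Applying E = E° − (RT ln10/nF)·log Q gives +0.29 − (0.0621/6)(5.163) = +0.24 V.

+0.24 V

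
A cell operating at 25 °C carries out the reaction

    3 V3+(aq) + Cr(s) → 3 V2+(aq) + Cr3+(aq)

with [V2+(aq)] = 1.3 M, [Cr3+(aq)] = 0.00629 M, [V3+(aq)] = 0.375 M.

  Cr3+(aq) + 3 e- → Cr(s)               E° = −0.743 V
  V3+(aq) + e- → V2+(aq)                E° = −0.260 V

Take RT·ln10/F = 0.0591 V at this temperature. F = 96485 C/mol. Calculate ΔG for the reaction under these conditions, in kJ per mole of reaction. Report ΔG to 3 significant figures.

The standard cell potential is −0.260 − (−0.743) = +0.483 V, with n = 3 electrons in the balanced equation.
Here Q = ([V2+(aq)]^3·[Cr3+(aq)]) / [V3+(aq)]^3 = 0.262 (log Q = −0.582), giving E = +0.483 − (0.0591/3)·(−0.582) = +0.4945 V.
Finally ΔG = −nFE = −(3)(96485 C/mol)(+0.4945 V) = −143 kJ/mol.

−143 kJ/mol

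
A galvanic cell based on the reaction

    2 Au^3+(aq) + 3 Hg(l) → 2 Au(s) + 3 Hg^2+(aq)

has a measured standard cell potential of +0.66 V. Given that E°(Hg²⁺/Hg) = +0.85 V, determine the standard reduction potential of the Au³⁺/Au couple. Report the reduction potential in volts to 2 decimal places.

+1.51 V

In the reaction as written the Au³⁺/Au couple is reduced (cathode) and Hg²⁺/Hg is oxidized (anode), so E°cell = E°(Au³⁺/Au) − E°(Hg²⁺/Hg).
E°(Au³⁺/Au) = E°cell + E°(anode) = +0.66 + (+0.85) = +1.51 V.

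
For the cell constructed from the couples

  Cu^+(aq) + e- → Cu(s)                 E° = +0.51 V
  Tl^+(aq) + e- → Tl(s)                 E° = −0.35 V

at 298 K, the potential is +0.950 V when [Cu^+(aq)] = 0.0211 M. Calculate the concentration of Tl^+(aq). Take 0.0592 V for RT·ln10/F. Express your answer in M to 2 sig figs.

0.00064 M

The Cu⁺/Cu couple has the larger reduction potential, so it is the cathode: E°cell = +0.51 − (−0.35) = +0.86 V and n = 1.
Since E = E° − (0.0592/n)·log Q, log Q = n(E° − E)/0.0592 = −1.520.
Balancing electrons gives Cu^+(aq) + Tl(s) → Cu(s) + Tl^+(aq); thus Q = [Tl^+(aq)] / [Cu^+(aq)].
Isolating [Tl^+(aq)] in Q = 10^{−1.520} yields log [Tl^+(aq)] = −3.196, i.e. 0.00064 M.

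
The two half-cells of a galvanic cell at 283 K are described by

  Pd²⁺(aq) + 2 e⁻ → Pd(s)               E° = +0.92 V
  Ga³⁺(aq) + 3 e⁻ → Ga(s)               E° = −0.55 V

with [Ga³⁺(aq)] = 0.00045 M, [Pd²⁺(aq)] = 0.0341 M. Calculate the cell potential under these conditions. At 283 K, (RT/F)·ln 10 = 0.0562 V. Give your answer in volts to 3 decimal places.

Pd²⁺/Pd is reduced (cathode, E° = +0.92 V) and Ga³⁺/Ga is oxidized (anode).
E°cell = +0.92 − (−0.55) = +1.47 V, with n = 6 electrons transferred.
The balanced reaction is 3 Pd²⁺(aq) + 2 Ga(s) → 3 Pd(s) + 2 Ga³⁺(aq), so Q = [Ga³⁺(aq)]^2 / [Pd²⁺(aq)]^3 = 0.00511 and log Q = −2.292.
E = E° − (0.0562/n)·log Q = +1.47 − (0.0562/6)(−2.292) = +1.491 V.

+1.491 V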